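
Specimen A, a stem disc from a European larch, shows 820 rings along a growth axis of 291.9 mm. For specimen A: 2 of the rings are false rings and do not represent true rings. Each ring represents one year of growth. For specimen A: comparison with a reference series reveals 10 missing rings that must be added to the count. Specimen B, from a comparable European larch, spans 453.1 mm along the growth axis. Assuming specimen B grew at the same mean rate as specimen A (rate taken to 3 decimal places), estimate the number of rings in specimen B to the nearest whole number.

Specimen A: after corrections the count is 820 − 2 + 10 = 828 rings.
A: Extension rate ≈ 291.9 / 828 = 0.353 mm/year.
Specimen B: 453.1 mm / 0.353 mm per year = 1283.57 years ≈ 1284 rings.

1284 rings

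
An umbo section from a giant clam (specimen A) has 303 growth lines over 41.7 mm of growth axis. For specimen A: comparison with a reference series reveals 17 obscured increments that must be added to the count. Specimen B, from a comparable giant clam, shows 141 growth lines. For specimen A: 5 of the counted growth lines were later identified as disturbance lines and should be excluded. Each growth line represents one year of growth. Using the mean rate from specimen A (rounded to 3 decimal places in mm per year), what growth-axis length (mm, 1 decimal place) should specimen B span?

Specimen A: correcting the raw count gives 303 − 5 + 17 = 315 true growth lines.
A: 41.7 mm over 315 years gives 41.7 / 315 ≈ 0.132 mm per year.
B's length ≈ 0.132 × 141 = 18.6 mm.

18.6 mm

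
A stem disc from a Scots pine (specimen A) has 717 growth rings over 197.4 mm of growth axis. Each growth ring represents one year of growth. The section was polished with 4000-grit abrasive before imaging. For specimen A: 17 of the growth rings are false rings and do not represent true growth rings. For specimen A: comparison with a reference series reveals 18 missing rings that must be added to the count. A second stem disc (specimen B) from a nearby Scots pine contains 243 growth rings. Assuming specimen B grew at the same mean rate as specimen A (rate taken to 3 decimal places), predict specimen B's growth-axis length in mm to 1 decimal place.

Specimen A: after corrections the count is 717 − 17 + 18 = 718 growth rings.
A: Mean rate = 197.4 mm / 718 years ≈ 0.275 mm per year.
B's length ≈ 0.275 × 243 = 66.8 mm.

66.8 mm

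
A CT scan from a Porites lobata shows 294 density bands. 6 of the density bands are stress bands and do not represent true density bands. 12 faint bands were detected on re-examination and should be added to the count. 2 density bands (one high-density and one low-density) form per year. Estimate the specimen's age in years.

True density band count = 294 − 6 + 12 = 300.
With 2 density bands per year, 300 / 2 = 150 years.

150 yr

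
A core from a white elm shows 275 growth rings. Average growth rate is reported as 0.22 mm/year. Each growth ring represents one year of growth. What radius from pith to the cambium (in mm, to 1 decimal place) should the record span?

60.5 mm

The record spans 275 years at 0.22 mm per year.
Predicted length = 0.22 mm/year × 275 years = 60.5 mm.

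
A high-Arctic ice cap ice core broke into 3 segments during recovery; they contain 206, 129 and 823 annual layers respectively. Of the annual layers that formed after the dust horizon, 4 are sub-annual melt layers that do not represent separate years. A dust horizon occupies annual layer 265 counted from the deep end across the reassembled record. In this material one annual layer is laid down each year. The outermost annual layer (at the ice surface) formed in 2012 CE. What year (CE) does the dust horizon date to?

1123 CE

Total annual layers = 206 + 129 + 823 = 1158.
1158 − 265 = 893 annual layers lie beyond the dust horizon toward the ice surface.
Excluding 4 false annual layers: 893 − 4 = 889.
Counting back 889 years from 2012 CE places the dust horizon in 2012 − 889 = 1123 CE.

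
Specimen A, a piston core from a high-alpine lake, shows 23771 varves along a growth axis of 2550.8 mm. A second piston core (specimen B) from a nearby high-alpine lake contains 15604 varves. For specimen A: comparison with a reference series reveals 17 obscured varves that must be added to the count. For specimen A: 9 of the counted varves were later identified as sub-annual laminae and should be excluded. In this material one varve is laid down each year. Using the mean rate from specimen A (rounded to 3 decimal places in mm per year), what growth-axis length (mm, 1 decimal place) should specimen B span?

1669.6 mm

Specimen A: after corrections the count is 23771 − 9 + 17 = 23779 varves.
A: 2550.8 mm over 23779 years gives 2550.8 / 23779 ≈ 0.107 mm/year.
Length of B = 0.107 × 15604 = 1669.6 mm.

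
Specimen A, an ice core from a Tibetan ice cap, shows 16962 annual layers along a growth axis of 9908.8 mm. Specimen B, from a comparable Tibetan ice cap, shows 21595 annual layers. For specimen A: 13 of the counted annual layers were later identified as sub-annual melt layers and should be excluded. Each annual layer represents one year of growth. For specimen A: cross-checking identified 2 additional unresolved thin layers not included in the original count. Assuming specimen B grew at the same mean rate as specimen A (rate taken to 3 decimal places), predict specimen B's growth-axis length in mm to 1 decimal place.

12633.1 mm

Specimen A: true annual layer count = 16962 − 13 + 2 = 16951.
A: 9908.8 mm over 16951 years gives 9908.8 / 16951 ≈ 0.585 mm per year.
Length of B = 0.585 × 21595 = 12633.1 mm.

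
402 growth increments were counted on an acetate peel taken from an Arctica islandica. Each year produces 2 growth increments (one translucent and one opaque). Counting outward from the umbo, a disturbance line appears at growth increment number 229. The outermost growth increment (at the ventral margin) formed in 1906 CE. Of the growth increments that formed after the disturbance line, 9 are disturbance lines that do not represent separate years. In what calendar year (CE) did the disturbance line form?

402 − 229 = 173 growth increments lie beyond the disturbance line toward the ventral margin.
173 − 9 false = 164 true growth increments after the disturbance line.
Dividing by 2 growth increments per year: 164 / 2 = 82 years.
1906 − 82 = 1824 CE.

1824 CE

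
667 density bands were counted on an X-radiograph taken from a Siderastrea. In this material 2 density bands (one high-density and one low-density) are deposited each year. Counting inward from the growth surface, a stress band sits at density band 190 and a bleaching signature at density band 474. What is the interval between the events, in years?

142 years

The two markers are separated by 474 − 190 = 284 density bands.
Dividing by 2 density bands per year: 284 / 2 = 142 years.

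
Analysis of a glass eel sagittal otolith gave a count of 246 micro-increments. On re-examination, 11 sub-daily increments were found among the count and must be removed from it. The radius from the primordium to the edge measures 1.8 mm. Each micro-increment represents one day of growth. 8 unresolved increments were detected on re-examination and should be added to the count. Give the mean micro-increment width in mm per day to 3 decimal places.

True micro-increment count = 246 − 11 + 8 = 243.
Extension rate ≈ 1.8 / 243 = 0.007 mm per day.

0.007 mm per day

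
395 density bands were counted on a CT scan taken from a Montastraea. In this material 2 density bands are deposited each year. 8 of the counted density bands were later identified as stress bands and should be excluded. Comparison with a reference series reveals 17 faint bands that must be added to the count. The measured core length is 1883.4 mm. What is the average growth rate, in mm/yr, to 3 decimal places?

True density band count = 395 − 8 + 17 = 404.
404 density bands at 2 per year is 404 / 2 = 202 years.
1883.4 mm over 202 years gives 1883.4 / 202 ≈ 9.324 mm/yr.

9.324 mm/yr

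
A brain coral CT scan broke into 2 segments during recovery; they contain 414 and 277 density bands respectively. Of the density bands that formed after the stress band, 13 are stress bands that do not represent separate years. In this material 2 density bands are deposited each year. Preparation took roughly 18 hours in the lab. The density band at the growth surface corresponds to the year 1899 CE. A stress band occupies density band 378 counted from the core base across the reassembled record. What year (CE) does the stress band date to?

1749 CE

Total density bands = 414 + 277 = 691.
The stress band sits at density band 378 from the core base, so 691 − 378 = 313 density bands formed after it.
Excluding 13 false density bands: 313 − 13 = 300.
With 2 density bands per year, 300 / 2 = 150 years.
Counting back 150 years from 1899 CE places the stress band in 1899 − 150 = 1749 CE.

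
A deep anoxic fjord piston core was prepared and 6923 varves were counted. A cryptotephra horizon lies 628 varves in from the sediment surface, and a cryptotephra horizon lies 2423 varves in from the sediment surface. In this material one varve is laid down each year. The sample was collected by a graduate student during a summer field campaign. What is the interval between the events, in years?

2423 − 628 = 1795 varves lie between the two events.
One varve per year makes the interval 1795 years.

1795 years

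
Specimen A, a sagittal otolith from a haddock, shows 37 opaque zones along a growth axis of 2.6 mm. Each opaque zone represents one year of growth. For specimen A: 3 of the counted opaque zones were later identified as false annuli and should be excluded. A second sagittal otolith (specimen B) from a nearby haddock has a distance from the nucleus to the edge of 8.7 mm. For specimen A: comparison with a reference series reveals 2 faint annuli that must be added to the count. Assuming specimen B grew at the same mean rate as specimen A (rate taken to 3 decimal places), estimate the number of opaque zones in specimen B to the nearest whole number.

121 opaque zones

Specimen A: adjusted count: 37 − 3 + 2 = 36 opaque zones.
A: Mean rate = 2.6 mm / 36 years ≈ 0.072 mm/year.
For B, 8.7 / 0.072 = 120.83 years ≈ 121 opaque zones.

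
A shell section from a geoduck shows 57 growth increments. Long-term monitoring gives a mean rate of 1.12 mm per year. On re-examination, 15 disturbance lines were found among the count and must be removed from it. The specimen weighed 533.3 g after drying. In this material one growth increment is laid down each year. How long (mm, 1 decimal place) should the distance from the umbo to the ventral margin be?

Adjusted count: 57 − 15 = 42 growth increments.
Predicted length = 1.12 mm/year × 42 years = 47.0 mm.

47.0 mm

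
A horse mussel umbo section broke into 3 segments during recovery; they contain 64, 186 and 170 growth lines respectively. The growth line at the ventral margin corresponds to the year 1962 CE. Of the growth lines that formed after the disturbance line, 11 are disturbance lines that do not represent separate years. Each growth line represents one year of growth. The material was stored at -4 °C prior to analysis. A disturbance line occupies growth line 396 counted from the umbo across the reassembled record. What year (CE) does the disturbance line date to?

Total growth lines = 64 + 186 + 170 = 420.
420 − 396 = 24 growth lines lie beyond the disturbance line toward the ventral margin.
Removing the 11 false growth lines leaves 24 − 11 = 13 true growth lines beyond the disturbance line.
1962 − 13 = 1949 CE.

1949 CE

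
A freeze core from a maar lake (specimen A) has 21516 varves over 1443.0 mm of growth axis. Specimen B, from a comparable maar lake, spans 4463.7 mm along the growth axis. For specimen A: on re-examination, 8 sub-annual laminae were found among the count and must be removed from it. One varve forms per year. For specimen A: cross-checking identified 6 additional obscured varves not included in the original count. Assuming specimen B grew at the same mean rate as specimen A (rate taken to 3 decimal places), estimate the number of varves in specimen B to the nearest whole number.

66622 varves

Specimen A: adjusted count: 21516 − 8 + 6 = 21514 varves.
A: Mean rate = 1443.0 mm / 21514 years ≈ 0.067 mm/yr.
For B, 4463.7 / 0.067 = 66622.39 years ≈ 66622 varves.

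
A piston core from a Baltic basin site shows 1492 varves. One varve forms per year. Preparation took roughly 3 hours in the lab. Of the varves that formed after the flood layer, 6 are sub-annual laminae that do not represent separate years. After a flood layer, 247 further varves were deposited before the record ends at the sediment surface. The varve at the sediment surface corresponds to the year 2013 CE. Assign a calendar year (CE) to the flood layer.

1772 CE

247 varves formed after the flood layer.
247 − 6 false = 241 true varves after the flood layer.
The varve at the sediment surface is 2013 CE, so the flood layer dates to 2013 − 241 = 1772 CE.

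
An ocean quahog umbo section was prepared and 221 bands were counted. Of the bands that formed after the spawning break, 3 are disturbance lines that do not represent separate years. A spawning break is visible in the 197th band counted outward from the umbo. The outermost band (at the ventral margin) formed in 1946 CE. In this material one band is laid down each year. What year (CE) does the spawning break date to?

221 − 197 = 24 bands lie beyond the spawning break toward the ventral margin.
Removing the 3 false bands leaves 24 − 3 = 21 true bands beyond the spawning break.
Counting back 21 years from 1946 CE places the spawning break in 1946 − 21 = 1925 CE.

1925 CE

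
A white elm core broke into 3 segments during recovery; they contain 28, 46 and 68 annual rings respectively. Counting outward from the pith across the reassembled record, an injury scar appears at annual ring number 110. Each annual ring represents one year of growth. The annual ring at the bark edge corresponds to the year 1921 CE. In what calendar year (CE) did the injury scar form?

1889 CE

Total annual rings = 28 + 46 + 68 = 142.
142 − 110 = 32 annual rings lie beyond the injury scar toward the bark edge.
1921 − 32 = 1889 CE.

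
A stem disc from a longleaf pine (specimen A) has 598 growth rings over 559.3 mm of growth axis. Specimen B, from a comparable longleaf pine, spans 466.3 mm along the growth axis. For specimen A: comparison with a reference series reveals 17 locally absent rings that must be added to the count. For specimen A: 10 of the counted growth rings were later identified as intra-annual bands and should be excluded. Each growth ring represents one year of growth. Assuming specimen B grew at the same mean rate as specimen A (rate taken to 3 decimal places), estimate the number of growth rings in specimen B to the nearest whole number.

Specimen A: adjusted count: 598 − 10 + 17 = 605 growth rings.
A: Extension rate ≈ 559.3 / 605 = 0.924 mm per year.
B spans 466.3 / 0.924 = 504.65 years ≈ 505 growth rings.

505 growth rings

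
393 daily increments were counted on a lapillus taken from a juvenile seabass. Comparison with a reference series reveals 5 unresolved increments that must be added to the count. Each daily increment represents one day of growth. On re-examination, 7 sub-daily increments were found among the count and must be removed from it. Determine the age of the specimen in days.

Adjusted count: 393 − 7 + 5 = 391 daily increments.
One daily increment per day makes the duration 391 days.

391 days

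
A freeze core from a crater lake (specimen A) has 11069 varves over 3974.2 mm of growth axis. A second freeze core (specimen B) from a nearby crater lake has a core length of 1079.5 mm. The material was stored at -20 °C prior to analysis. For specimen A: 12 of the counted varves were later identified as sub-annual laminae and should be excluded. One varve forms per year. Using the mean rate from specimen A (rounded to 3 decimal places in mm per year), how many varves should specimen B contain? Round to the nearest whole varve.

3007 varves

Specimen A: after corrections the count is 11069 − 12 = 11057 varves.
A: 3974.2 mm over 11057 years gives 3974.2 / 11057 ≈ 0.359 mm per year.
For B, 1079.5 / 0.359 = 3006.96 years ≈ 3007 varves.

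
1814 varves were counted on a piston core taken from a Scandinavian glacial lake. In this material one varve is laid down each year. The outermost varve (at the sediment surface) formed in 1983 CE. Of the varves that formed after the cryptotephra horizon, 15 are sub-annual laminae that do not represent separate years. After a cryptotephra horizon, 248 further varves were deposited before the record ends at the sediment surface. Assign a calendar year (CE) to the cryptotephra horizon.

1750 CE

248 varves post-date the cryptotephra horizon.
Removing the 15 false varves leaves 248 − 15 = 233 true varves beyond the cryptotephra horizon.
The varve at the sediment surface is 1983 CE, so the cryptotephra horizon dates to 1983 − 233 = 1750 CE.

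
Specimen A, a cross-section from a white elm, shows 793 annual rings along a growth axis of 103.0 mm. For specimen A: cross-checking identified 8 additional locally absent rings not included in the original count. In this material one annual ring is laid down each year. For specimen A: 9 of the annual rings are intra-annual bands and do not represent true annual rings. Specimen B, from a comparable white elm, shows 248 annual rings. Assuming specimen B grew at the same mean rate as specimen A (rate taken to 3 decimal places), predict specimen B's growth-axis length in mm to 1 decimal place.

32.2 mm

Specimen A: correcting the raw count gives 793 − 9 + 8 = 792 true annual rings.
A: 103.0 mm over 792 years gives 103.0 / 792 ≈ 0.130 mm per year.
B's length ≈ 0.130 × 248 = 32.2 mm.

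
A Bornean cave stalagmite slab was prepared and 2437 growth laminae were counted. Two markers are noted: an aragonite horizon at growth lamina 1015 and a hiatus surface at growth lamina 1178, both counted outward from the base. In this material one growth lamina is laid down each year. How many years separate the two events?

163 years

The two markers are separated by 1178 − 1015 = 163 growth laminae.
That is 163 years at one growth lamina per year.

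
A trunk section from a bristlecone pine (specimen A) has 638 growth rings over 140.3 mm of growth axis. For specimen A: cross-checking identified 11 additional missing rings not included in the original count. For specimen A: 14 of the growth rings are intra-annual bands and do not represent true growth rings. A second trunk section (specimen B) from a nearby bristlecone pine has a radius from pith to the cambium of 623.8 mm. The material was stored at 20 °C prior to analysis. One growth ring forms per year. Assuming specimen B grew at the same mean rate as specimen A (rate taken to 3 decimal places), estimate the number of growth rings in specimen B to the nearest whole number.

2823 growth rings

Specimen A: after corrections the count is 638 − 14 + 11 = 635 growth rings.
A: Extension rate ≈ 140.3 / 635 = 0.221 mm/year.
For B, 623.8 / 0.221 = 2822.62 years ≈ 2823 growth rings.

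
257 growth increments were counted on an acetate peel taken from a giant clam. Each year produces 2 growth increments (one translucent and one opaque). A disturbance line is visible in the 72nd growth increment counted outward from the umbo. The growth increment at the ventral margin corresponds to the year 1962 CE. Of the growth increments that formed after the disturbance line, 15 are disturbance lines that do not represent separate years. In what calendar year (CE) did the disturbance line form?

1877 CE

257 − 72 = 185 growth increments lie beyond the disturbance line toward the ventral margin.
185 − 15 false = 170 true growth increments after the disturbance line.
170 growth increments at 2 per year is 170 / 2 = 85 years.
Counting back 85 years from 1962 CE places the disturbance line in 1962 − 85 = 1877 CE.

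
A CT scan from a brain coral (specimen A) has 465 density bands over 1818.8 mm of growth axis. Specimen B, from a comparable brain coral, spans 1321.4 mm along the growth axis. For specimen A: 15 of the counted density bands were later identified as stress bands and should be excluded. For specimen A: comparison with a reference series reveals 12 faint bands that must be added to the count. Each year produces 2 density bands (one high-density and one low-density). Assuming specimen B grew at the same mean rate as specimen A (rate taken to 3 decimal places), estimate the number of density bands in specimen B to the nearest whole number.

Specimen A: after corrections the count is 465 − 15 + 12 = 462 density bands.
Specimen A: dividing by 2 density bands per year: 462 / 2 = 231 years.
A: Extension rate ≈ 1818.8 / 231 = 7.874 mm/yr.
B spans 1321.4 / 7.874 = 167.82 years; at 2 density bands per year that is 167.82 × 2 ≈ 336 density bands.

336 density bands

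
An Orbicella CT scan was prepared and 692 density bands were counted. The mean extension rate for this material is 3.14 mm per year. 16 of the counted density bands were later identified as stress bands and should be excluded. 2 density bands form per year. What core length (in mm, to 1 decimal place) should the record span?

1061.3 mm

After corrections the count is 692 − 16 = 676 density bands.
676 density bands at 2 per year is 676 / 2 = 338 years.
338 years at 3.14 mm/year gives 3.14 × 338 = 1061.3 mm.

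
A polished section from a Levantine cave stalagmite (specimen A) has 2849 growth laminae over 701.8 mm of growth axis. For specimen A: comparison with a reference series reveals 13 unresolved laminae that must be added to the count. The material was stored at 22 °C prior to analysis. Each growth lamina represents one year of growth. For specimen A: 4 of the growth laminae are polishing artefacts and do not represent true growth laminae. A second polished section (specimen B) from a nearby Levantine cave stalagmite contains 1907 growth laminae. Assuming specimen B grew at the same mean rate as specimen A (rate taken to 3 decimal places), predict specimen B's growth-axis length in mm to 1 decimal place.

469.1 mm

Specimen A: correcting the raw count gives 2849 − 4 + 13 = 2858 true growth laminae.
A: Extension rate ≈ 701.8 / 2858 = 0.246 mm/year.
Length of B = 0.246 × 1907 = 469.1 mm.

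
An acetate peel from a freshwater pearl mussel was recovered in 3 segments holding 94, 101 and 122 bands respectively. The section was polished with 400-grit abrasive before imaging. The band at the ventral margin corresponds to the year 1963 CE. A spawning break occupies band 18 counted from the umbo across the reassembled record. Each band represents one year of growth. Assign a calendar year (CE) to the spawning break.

1664 CE

Total bands = 94 + 101 + 122 = 317.
The spawning break sits at band 18 from the umbo, so 317 − 18 = 299 bands formed after it.
1963 − 299 = 1664 CE.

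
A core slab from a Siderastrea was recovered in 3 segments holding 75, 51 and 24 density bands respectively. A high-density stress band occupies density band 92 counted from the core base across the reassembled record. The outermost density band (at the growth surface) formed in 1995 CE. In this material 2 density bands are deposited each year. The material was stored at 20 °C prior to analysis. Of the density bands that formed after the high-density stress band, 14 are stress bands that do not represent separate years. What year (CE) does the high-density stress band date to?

1973 CE

Total density bands = 75 + 51 + 24 = 150.
Between density band 92 and the growth surface there are 150 − 92 = 58 density bands.
Removing the 14 false density bands leaves 58 − 14 = 44 true density bands beyond the high-density stress band.
Dividing by 2 density bands per year: 44 / 2 = 22 years.
Counting back 22 years from 1995 CE places the high-density stress band in 1995 − 22 = 1973 CE.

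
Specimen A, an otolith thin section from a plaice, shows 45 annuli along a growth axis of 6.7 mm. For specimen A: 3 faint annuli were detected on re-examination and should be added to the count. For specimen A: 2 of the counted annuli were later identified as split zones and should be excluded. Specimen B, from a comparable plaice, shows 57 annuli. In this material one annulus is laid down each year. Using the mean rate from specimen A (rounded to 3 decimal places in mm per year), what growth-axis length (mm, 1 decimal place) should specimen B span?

8.3 mm

Specimen A: adjusted count: 45 − 2 + 3 = 46 annuli.
A: Mean rate = 6.7 mm / 46 years ≈ 0.146 mm/yr.
For B, 0.146 mm/year × 57 years = 8.3 mm.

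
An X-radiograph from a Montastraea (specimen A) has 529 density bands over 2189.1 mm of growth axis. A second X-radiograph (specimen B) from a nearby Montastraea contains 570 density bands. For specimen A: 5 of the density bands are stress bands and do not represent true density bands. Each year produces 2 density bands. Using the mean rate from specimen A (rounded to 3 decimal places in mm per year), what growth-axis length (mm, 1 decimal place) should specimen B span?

2381.2 mm

Specimen A: after corrections the count is 529 − 5 = 524 density bands.
Specimen A: dividing by 2 density bands per year: 524 / 2 = 262 years.
A: Mean rate = 2189.1 mm / 262 years ≈ 8.355 mm/year.
Specimen B: with 2 density bands per year, 570 / 2 = 285 years. For B, 8.355 mm/year × 285 years = 2381.2 mm.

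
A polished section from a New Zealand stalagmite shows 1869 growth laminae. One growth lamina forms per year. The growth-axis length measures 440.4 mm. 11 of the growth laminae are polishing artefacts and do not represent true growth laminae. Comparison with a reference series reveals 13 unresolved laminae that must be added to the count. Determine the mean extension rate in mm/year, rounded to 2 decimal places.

Correcting the raw count gives 1869 − 11 + 13 = 1871 true growth laminae.
Extension rate ≈ 440.4 / 1871 = 0.24 mm/year.

0.24 mm/year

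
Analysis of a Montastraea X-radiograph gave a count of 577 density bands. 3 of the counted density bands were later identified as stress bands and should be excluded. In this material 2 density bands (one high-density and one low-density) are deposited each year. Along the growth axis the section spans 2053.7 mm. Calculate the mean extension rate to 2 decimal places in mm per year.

7.16 mm per year

Correcting the raw count gives 577 − 3 = 574 true density bands.
574 density bands at 2 per year is 574 / 2 = 287 years.
2053.7 mm over 287 years gives 2053.7 / 287 ≈ 7.16 mm per year.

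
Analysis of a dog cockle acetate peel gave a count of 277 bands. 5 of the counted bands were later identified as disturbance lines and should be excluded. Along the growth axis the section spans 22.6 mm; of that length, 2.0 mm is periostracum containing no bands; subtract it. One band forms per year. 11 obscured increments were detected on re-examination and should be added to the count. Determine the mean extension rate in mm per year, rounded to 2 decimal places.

0.07 mm per year

Correcting the raw count gives 277 − 5 + 11 = 283 true bands.
Net length = 22.6 − 2.0 = 20.6 mm.
Extension rate ≈ 20.6 / 283 = 0.07 mm per year.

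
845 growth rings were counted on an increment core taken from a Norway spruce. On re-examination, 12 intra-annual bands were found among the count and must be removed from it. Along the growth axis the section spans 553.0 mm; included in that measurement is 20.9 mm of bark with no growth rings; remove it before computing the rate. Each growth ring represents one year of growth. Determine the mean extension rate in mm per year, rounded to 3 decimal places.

0.639 mm per year

Correcting the raw count gives 845 − 12 = 833 true growth rings.
The growth record spans 553.0 − 20.9 = 532.1 mm.
Mean rate = 532.1 mm / 833 years ≈ 0.639 mm per year.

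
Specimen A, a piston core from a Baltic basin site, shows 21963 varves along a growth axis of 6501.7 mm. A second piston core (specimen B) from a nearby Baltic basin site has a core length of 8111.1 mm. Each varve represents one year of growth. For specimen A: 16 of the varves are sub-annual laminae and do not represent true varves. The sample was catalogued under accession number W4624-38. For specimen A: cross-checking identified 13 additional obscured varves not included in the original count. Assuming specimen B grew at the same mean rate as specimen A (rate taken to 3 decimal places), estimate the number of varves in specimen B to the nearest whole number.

Specimen A: adjusted count: 21963 − 16 + 13 = 21960 varves.
A: Extension rate ≈ 6501.7 / 21960 = 0.296 mm per year.
B spans 8111.1 / 0.296 = 27402.36 years ≈ 27402 varves.

27402 varves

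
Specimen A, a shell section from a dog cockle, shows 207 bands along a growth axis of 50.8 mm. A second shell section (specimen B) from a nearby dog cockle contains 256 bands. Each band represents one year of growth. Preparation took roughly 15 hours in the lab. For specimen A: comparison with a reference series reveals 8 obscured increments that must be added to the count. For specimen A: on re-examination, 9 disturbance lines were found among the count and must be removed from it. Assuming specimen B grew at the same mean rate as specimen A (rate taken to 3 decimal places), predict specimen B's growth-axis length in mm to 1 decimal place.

Specimen A: true band count = 207 − 9 + 8 = 206.
A: Mean rate = 50.8 mm / 206 years ≈ 0.247 mm/year.
For B, 0.247 mm/year × 256 years = 63.2 mm.

63.2 mm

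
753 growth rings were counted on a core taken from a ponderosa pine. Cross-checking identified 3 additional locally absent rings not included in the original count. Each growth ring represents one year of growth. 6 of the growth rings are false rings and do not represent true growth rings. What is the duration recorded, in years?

Correcting the raw count gives 753 − 6 + 3 = 750 true growth rings.
At one growth ring per year, that is 750 years.

750 years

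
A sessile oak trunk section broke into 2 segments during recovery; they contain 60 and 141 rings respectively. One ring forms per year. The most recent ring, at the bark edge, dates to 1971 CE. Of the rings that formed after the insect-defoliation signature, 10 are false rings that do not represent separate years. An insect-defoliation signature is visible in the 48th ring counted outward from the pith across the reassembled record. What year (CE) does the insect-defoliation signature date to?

Total rings = 60 + 141 = 201.
The insect-defoliation signature sits at ring 48 from the pith, so 201 − 48 = 153 rings formed after it.
153 − 10 false = 143 true rings after the insect-defoliation signature.
Counting back 143 years from 1971 CE places the insect-defoliation signature in 1971 − 143 = 1828 CE.

1828 CE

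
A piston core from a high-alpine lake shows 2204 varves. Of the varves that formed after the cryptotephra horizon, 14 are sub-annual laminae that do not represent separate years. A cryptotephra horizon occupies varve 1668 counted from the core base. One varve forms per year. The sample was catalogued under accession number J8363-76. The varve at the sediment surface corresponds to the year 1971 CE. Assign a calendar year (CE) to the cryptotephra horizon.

1449 CE

The cryptotephra horizon sits at varve 1668 from the core base, so 2204 − 1668 = 536 varves formed after it.
536 − 14 false = 522 true varves after the cryptotephra horizon.
The varve at the sediment surface is 1971 CE, so the cryptotephra horizon dates to 1971 − 522 = 1449 CE.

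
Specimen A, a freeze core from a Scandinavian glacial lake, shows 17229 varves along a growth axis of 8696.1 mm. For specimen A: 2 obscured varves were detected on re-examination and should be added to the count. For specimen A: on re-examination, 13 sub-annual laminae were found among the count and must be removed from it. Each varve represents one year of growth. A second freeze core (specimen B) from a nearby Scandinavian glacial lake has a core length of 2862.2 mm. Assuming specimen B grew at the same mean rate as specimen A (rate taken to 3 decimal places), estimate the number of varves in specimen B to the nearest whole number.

Specimen A: after corrections the count is 17229 − 13 + 2 = 17218 varves.
A: Mean rate = 8696.1 mm / 17218 years ≈ 0.505 mm/year.
Specimen B: 2862.2 mm / 0.505 mm per year = 5667.72 years ≈ 5668 varves.

5668 varves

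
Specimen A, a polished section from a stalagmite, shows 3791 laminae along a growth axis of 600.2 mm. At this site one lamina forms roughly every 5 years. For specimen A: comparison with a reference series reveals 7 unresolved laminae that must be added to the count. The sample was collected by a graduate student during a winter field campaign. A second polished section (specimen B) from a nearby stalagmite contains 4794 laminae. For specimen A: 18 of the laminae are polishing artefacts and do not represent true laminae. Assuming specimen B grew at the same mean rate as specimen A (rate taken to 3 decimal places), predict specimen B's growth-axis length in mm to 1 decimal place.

767.0 mm

Specimen A: adjusted count: 3791 − 18 + 7 = 3780 laminae.
Specimen A: 3780 laminae at 5 years each span 3780 × 5 = 18900 years.
A: Extension rate ≈ 600.2 / 18900 = 0.032 mm/year.
Specimen B: 4794 laminae at 5 years each span 4794 × 5 = 23970 years. For B, 0.032 mm/year × 23970 years = 767.0 mm.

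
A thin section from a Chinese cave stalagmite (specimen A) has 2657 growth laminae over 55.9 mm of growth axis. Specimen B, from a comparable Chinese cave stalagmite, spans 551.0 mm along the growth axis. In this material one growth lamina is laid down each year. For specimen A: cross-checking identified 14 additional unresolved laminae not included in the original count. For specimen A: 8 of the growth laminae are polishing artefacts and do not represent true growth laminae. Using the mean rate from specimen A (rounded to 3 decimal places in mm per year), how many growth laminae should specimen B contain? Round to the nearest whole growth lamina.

Specimen A: adjusted count: 2657 − 8 + 14 = 2663 growth laminae.
A: 55.9 mm over 2663 years gives 55.9 / 2663 ≈ 0.021 mm/yr.
B spans 551.0 / 0.021 = 26238.10 years ≈ 26238 growth laminae.

26238 growth laminae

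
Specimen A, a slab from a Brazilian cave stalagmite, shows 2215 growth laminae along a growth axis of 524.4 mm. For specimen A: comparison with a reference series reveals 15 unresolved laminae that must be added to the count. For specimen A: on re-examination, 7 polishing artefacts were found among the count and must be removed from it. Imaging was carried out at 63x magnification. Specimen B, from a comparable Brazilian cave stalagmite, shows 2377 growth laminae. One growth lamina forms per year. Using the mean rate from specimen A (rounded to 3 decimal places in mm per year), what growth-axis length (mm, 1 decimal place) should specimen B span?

Specimen A: true growth lamina count = 2215 − 7 + 15 = 2223.
A: 524.4 mm over 2223 years gives 524.4 / 2223 ≈ 0.236 mm/year.
Length of B = 0.236 × 2377 = 561.0 mm.

561.0 mm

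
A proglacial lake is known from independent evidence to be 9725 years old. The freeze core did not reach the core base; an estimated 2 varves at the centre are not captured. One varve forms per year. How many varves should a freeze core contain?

9723 varves

One varve per year gives 9725 varves over 9725 years.
Subtracting the 2 varves not captured gives 9725 − 2 = 9723 varves in the record.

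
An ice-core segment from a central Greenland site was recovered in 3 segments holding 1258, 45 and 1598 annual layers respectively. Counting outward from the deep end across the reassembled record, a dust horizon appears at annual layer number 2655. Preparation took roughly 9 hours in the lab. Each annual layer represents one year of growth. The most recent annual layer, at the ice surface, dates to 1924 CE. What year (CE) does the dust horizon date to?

1678 CE

Total annual layers = 1258 + 45 + 1598 = 2901.
2901 − 2655 = 246 annual layers lie beyond the dust horizon toward the ice surface.
Counting back 246 years from 1924 CE places the dust horizon in 1924 − 246 = 1678 CE.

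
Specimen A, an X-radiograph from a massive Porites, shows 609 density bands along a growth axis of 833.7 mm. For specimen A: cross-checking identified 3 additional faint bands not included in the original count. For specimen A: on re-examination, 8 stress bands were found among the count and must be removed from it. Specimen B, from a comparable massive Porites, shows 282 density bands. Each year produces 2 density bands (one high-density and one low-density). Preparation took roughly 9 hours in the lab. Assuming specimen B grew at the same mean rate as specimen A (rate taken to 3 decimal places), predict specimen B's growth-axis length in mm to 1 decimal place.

389.3 mm

Specimen A: adjusted count: 609 − 8 + 3 = 604 density bands.
Specimen A: dividing by 2 density bands per year: 604 / 2 = 302 years.
A: 833.7 mm over 302 years gives 833.7 / 302 ≈ 2.761 mm/yr.
Specimen B: dividing by 2 density bands per year: 282 / 2 = 141 years. Length of B = 2.761 × 141 = 389.3 mm.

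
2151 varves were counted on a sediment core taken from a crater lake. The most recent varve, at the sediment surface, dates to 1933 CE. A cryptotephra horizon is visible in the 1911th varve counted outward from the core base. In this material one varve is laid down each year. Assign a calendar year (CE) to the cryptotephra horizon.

2151 − 1911 = 240 varves lie beyond the cryptotephra horizon toward the sediment surface.
Counting back 240 years from 1933 CE places the cryptotephra horizon in 1933 − 240 = 1693 CE.

1693 CE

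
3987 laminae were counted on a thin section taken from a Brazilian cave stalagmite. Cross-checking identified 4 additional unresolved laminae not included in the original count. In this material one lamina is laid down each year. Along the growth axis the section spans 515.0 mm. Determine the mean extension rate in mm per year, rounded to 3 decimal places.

0.129 mm per year

True lamina count = 3987 + 4 = 3991.
515.0 mm over 3991 years gives 515.0 / 3991 ≈ 0.129 mm per year.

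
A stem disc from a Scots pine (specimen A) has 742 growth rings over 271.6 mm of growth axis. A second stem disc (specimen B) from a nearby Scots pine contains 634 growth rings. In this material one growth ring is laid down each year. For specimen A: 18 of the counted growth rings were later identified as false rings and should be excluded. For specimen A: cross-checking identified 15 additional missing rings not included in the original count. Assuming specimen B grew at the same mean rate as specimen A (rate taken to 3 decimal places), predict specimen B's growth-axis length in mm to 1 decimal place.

Specimen A: after corrections the count is 742 − 18 + 15 = 739 growth rings.
A: Extension rate ≈ 271.6 / 739 = 0.368 mm/year.
Length of B = 0.368 × 634 = 233.3 mm.

233.3 mm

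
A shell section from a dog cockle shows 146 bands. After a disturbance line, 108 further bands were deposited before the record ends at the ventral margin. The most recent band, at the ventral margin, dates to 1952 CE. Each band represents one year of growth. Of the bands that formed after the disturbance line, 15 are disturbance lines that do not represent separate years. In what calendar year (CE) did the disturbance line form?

There are 108 bands younger than the disturbance line.
Excluding 15 false bands: 108 − 15 = 93.
1952 − 93 = 1859 CE.

1859 CE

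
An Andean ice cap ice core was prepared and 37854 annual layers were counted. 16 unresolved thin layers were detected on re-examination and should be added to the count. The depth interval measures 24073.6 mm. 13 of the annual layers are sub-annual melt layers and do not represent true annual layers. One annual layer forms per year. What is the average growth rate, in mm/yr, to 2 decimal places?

0.64 mm/yr

True annual layer count = 37854 − 13 + 16 = 37857.
Mean rate = 24073.6 mm / 37857 years ≈ 0.64 mm/yr.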